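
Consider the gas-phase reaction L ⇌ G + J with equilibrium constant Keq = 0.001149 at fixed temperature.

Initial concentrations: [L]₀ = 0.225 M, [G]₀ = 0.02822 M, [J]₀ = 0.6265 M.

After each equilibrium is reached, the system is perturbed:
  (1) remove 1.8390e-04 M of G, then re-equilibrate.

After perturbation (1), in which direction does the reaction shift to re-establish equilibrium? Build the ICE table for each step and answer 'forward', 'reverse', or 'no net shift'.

Q₀ = 0.07858 vs Keq = 0.001149 ⇒ Q>K, reverse
Step 1:
                   L          G          J
  I            0.225    0.02822     0.6265
  C          0.02774   -0.02774   -0.02774
  E           0.2527 4.8499e-04     0.5988
  solve Keq expr → x = -0.02774; check Q = 0.001149
Then remove 1.8390e-04 M of G.
Step 2:
                   L          G          J
  I           0.2527 3.0109e-04     0.5988
  C       -1.8340e-04 1.8340e-04 1.8340e-04
  E           0.2526 4.8449e-04     0.5989
  solve Keq expr → x = 1.8340e-04; check Q = 0.001149

Direction: forward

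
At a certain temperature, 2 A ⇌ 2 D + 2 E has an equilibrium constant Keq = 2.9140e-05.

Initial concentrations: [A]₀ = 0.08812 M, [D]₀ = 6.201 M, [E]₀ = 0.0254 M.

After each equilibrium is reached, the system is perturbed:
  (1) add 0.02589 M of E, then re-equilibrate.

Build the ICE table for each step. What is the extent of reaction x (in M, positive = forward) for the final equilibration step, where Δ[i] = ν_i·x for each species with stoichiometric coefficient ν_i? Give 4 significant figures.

x = -0.01293 M

Q₀ = 3.195 vs Keq = 2.9140e-05 ⇒ Q>K, reverse
Step 1:
                  A         D         E
  init      0.08812     6.201    0.0254
  Δ          0.0253   -0.0253   -0.0253
  eq         0.1134     6.176 9.9141e-05
  solve Keq expr → x = -0.01265; check Q = 2.9140e-05
Then add 0.02589 M of E.
Step 2:
                  A         D         E
  init       0.1134     6.176   0.02599
  Δ         0.02587  -0.02587  -0.02587
  eq         0.1393      6.15 1.2226e-04
  solve Keq expr → x = -0.01293; check Q = 2.9140e-05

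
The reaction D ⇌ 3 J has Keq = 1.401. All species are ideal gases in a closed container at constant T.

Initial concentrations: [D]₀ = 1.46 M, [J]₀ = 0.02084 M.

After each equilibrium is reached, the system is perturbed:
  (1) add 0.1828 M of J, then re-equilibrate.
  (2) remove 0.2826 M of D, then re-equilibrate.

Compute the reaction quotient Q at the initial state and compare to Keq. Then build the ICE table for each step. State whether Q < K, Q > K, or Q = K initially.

Q₀ = 6.1993e-06; Q < K (proceeds forward)

Q₀ = 6.1993e-06 vs Keq = 1.401 ⇒ Q<K, forward
Step 1:
                   D          J
  init          1.46    0.02084
  Δ          -0.3762      1.129
  eq           1.084      1.149
  solve Keq expr → x = 0.3762; check Q = 1.401
Then add 0.1828 M of J.
Step 2:
                   D          J
  init         1.084      1.332
  Δ           0.0546    -0.1638
  eq           1.138      1.168
  solve Keq expr → x = -0.0546; check Q = 1.401
Then remove 0.2826 M of D.
Step 3:
                   D          J
  init        0.8558      1.168
  Δ           0.0311   -0.09329
  eq          0.8869      1.075
  solve Keq expr → x = -0.0311; check Q = 1.401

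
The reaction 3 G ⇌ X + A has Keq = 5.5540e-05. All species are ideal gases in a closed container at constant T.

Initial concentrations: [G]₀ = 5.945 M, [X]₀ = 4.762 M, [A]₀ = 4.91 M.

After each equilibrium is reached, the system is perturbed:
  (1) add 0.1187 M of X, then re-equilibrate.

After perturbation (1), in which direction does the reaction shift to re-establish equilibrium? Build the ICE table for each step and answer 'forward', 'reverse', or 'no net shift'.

Direction: reverse

Q₀ = 0.1113 vs Keq = 5.5540e-05 ⇒ Q>K, reverse
Step 1:
                    G           X           A
  I             5.945       4.762        4.91
  C              12.7      -4.232      -4.232
  E             18.64      0.5303      0.6783
  solve Keq expr → x = -4.232; check Q = 5.5540e-05
Then add 0.1187 M of X.
Step 2:
                    G           X           A
  I             18.64       0.649      0.6783
  C            0.1669    -0.05565    -0.05565
  E             18.81      0.5934      0.6227
  solve Keq expr → x = -0.05565; check Q = 5.5540e-05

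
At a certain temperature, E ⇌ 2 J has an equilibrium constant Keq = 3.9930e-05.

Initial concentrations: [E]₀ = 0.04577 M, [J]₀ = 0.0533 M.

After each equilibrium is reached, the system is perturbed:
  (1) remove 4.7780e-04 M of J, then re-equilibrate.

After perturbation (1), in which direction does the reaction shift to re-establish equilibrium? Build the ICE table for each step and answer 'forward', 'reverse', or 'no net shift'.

Direction: forward

Q₀ = 0.06207 vs Keq = 3.9930e-05 ⇒ Q>K, reverse
Step 1:
                  E         J
  Initial   0.04577    0.0533
  Change     0.0258  -0.05161
  Equil     0.07157  0.001691
  solve Keq expr → x = -0.0258; check Q = 3.9930e-05
Then remove 4.7780e-04 M of J.
Step 2:
                  E         J
  Initial   0.07157  0.001213
  Change  -2.3750e-04 4.7499e-04
  Equil     0.07134  0.001688
  solve Keq expr → x = 2.3750e-04; check Q = 3.9930e-05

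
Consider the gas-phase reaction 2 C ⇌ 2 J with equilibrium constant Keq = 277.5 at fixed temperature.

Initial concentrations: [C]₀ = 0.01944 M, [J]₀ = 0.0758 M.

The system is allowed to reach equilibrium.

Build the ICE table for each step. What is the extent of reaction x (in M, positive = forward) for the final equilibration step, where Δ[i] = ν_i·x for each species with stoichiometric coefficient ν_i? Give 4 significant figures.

Q₀ = 15.2 vs Keq = 277.5 ⇒ Q<K, forward
Step 1:
                    C           J
  Initial     0.01944      0.0758
  Change     -0.01405     0.01405
  Equil      0.005393     0.08985
  solve Keq expr → x = 0.007023; check Q = 277.5

x = 0.007023 M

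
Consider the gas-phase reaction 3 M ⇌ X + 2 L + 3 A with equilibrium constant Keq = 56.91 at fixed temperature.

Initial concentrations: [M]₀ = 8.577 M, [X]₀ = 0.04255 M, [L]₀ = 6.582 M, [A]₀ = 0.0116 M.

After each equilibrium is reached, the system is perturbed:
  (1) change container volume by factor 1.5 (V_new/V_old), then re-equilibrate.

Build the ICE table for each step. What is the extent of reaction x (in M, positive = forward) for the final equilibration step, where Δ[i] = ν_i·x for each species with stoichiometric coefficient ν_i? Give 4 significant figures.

Q₀ = 4.5602e-09 vs Keq = 56.91 ⇒ Q<K, forward
Step 1:
                  M         X         L         A
  I           8.577   0.04255     6.582    0.0116
  C          -3.816     1.272     2.544     3.816
  E           4.761     1.315     9.126     3.828
  solve Keq expr → x = 1.272; check Q = 56.91
Then change container volume by factor 1.5 (V_new/V_old).
Step 2:
                  M         X         L         A
  I           3.174    0.8764     6.084     2.552
  C         -0.4562    0.1521    0.3041    0.4562
  E           2.718     1.028     6.388     3.008
  solve Keq expr → x = 0.1521; check Q = 56.91

x = 0.1521 M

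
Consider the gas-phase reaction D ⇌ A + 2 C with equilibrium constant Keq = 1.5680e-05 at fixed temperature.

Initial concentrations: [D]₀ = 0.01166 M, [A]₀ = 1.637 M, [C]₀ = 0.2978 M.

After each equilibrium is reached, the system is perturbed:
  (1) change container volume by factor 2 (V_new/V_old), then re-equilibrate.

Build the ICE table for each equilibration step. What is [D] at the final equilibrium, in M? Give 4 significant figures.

Q₀ = 12.45 vs Keq = 1.5680e-05 ⇒ Q>K, reverse
Step 1:
                  D         A         C
  Initial   0.01166     1.637    0.2978
  Change     0.1483   -0.1483   -0.2965
  Equil      0.1599     1.489  0.001298
  solve Keq expr → x = -0.1483; check Q = 1.5680e-05
Then change container volume by factor 2 (V_new/V_old).
Step 2:
                  D         A         C
  Initial   0.07996    0.7444 6.4889e-04
  Change  -3.2299e-04 3.2299e-04 6.4599e-04
  Equil     0.07963    0.7447  0.001295
  solve Keq expr → x = 3.2299e-04; check Q = 1.5680e-05

[D]_eq = 0.07963 M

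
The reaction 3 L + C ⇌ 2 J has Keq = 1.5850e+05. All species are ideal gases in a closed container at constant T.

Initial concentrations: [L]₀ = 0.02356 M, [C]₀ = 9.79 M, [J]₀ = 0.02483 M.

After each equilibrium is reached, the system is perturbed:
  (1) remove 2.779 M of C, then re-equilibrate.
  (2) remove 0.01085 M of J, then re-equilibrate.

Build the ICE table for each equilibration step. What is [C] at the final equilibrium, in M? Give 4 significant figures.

Q₀ = 4.816 vs Keq = 1.5850e+05 ⇒ Q<K, forward
Step 1:
                    L           C           J
  I           0.02356        9.79     0.02483
  C          -0.02255   -0.007517     0.01503
  E          0.001008       9.782     0.03986
  solve Keq expr → x = 0.007517; check Q = 1.5850e+05
Then remove 2.779 M of C.
Step 2:
                    L           C           J
  I          0.001008       7.003     0.03986
  C        1.1733e-04  3.9110e-05 -7.8221e-05
  E          0.001126       7.004     0.03979
  solve Keq expr → x = -3.9110e-05; check Q = 1.5850e+05
Then remove 0.01085 M of J.
Step 3:
                    L           C           J
  I          0.001126       7.004     0.02894
  C       -2.1231e-04 -7.0771e-05  1.4154e-04
  E        9.1326e-04       7.003     0.02908
  solve Keq expr → x = 7.0771e-05; check Q = 1.5850e+05

[C]_eq = 7.003 M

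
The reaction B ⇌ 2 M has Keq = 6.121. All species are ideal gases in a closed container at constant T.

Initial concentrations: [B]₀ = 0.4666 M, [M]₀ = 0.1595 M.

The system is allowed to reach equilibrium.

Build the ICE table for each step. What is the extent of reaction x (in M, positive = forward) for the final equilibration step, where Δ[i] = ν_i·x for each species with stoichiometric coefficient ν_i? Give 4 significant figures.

x = 0.3474 M

Q₀ = 0.05452 vs Keq = 6.121 ⇒ Q<K, forward
Step 1:
                  B         M
  I          0.4666    0.1595
  C         -0.3474    0.6948
  E          0.1192    0.8543
  solve Keq expr → x = 0.3474; check Q = 6.121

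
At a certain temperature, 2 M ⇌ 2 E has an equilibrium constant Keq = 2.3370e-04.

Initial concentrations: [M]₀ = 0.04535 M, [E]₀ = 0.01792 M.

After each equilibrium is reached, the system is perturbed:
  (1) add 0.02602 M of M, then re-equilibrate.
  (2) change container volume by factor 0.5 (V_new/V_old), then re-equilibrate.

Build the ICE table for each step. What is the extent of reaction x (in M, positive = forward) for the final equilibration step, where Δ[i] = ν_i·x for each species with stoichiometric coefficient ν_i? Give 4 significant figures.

Q₀ = 0.1561 vs Keq = 2.3370e-04 ⇒ Q>K, reverse
Step 1:
                   M          E
  init       0.04535    0.01792
  Δ          0.01697   -0.01697
  eq         0.06232 9.5266e-04
  solve Keq expr → x = -0.008484; check Q = 2.3370e-04
Then add 0.02602 M of M.
Step 2:
                   M          E
  init       0.08834 9.5266e-04
  Δ       -3.9178e-04 3.9178e-04
  eq         0.08795   0.001344
  solve Keq expr → x = 1.9589e-04; check Q = 2.3370e-04
Then change container volume by factor 0.5 (V_new/V_old).
Step 3:
                   M          E
  init        0.1759   0.002689
  Δ                0          0
  eq          0.1759   0.002689
  solve Keq expr → x = 0; check Q = 2.3370e-04

x = 0 M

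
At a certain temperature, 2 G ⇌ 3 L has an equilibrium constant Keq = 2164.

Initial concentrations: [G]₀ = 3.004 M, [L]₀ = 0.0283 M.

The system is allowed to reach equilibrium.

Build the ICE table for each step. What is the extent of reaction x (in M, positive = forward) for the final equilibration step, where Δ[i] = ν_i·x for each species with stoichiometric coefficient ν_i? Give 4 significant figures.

x = 1.408 M

Q₀ = 2.5117e-06 vs Keq = 2164 ⇒ Q<K, forward
Step 1:
                    G           L
  Initial       3.004      0.0283
  Change       -2.816       4.223
  Equil        0.1885       4.252
  solve Keq expr → x = 1.408; check Q = 2164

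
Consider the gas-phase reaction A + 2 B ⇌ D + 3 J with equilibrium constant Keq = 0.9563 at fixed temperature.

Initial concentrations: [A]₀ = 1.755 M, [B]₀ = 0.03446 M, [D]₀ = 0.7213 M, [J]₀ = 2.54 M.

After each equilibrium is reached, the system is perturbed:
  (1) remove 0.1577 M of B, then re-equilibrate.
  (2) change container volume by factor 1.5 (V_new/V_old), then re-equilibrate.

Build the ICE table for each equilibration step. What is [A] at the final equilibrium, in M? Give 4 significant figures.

Q₀ = 5672 vs Keq = 0.9563 ⇒ Q>K, reverse
Step 1:
                    A           B           D           J
  Initial       1.755     0.03446      0.7213        2.54
  Change       0.3584      0.7168     -0.3584      -1.075
  Equil         2.113      0.7512      0.3629       1.465
  solve Keq expr → x = -0.3584; check Q = 0.9563
Then remove 0.1577 M of B.
Step 2:
                    A           B           D           J
  Initial       2.113      0.5935      0.3629       1.465
  Change      0.02926     0.05852    -0.02926    -0.08777
  Equil         2.143      0.6521      0.3336       1.377
  solve Keq expr → x = -0.02926; check Q = 0.9563
Then change container volume by factor 1.5 (V_new/V_old).
Step 3:
                    A           B           D           J
  Initial       1.428      0.4347      0.2224       0.918
  Change     -0.01678    -0.03357     0.01678     0.05035
  Equil         1.412      0.4011      0.2392      0.9684
  solve Keq expr → x = 0.01678; check Q = 0.9563

[A]_eq = 1.412 M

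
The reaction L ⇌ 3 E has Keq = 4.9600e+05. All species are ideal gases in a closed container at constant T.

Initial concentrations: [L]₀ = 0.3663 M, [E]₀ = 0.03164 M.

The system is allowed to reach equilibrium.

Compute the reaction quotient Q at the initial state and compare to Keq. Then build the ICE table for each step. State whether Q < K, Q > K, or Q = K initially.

Q₀ = 8.6471e-05; Q < K (proceeds forward)

Q₀ = 8.6471e-05 vs Keq = 4.9600e+05 ⇒ Q<K, forward
Step 1:
                    L           E
  I            0.3663     0.03164
  C           -0.3663       1.099
  E        2.9132e-06       1.131
  solve Keq expr → x = 0.3663; check Q = 4.9600e+05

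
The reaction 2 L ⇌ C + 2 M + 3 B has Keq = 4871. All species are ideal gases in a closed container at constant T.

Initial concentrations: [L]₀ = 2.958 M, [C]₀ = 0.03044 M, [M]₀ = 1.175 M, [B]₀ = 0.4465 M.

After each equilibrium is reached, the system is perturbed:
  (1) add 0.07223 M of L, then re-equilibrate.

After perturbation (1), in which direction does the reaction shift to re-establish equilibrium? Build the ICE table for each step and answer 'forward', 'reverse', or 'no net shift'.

Q₀ = 4.2755e-04 vs Keq = 4871 ⇒ Q<K, forward
Step 1:
                  L         C         M         B
  Initial     2.958   0.03044     1.175    0.4465
  Change     -2.464     1.232     2.464     3.696
  Equil       0.494     1.262     3.639     4.143
  solve Keq expr → x = 1.232; check Q = 4871
Then add 0.07223 M of L.
Step 2:
                  L         C         M         B
  Initial    0.5662     1.262     3.639     4.143
  Change   -0.04784   0.02392   0.04784   0.07175
  Equil      0.5184     1.286     3.687     4.214
  solve Keq expr → x = 0.02392; check Q = 4871

Direction: forward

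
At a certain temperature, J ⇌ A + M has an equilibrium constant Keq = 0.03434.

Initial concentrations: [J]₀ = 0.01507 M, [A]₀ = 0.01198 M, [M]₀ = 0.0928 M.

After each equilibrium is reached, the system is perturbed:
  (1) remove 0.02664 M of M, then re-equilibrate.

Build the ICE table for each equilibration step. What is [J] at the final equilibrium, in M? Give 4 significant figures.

Q₀ = 0.07377 vs Keq = 0.03434 ⇒ Q>K, reverse
Step 1:
                   J          A          M
  Initial    0.01507    0.01198     0.0928
  Change    0.004411  -0.004411  -0.004411
  Equil      0.01948   0.007569    0.08839
  solve Keq expr → x = -0.004411; check Q = 0.03434
Then remove 0.02664 M of M.
Step 2:
                   J          A          M
  Initial    0.01948   0.007569    0.06175
  Change    -0.00191    0.00191    0.00191
  Equil      0.01757   0.009479    0.06366
  solve Keq expr → x = 0.00191; check Q = 0.03434

[J]_eq = 0.01757 M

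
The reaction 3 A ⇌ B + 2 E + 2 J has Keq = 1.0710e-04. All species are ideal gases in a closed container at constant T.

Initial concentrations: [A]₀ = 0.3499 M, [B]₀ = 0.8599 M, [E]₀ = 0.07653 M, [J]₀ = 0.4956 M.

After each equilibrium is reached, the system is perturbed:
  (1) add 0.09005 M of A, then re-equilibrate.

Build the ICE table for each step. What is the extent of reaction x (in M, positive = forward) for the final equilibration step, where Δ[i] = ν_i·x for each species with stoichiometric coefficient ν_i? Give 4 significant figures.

Q₀ = 0.02888 vs Keq = 1.0710e-04 ⇒ Q>K, reverse
Step 1:
                    A           B           E           J
  init         0.3499      0.8599     0.07653      0.4956
  Δ            0.1026    -0.03421    -0.06841    -0.06841
  eq           0.4525      0.8257    0.008116      0.4272
  solve Keq expr → x = -0.03421; check Q = 1.0710e-04
Then add 0.09005 M of A.
Step 2:
                    A           B           E           J
  init         0.5426      0.8257    0.008116      0.4272
  Δ         -0.003554    0.001185    0.002369    0.002369
  eq            0.539      0.8269     0.01048      0.4296
  solve Keq expr → x = 0.001185; check Q = 1.0710e-04

x = 0.001185 M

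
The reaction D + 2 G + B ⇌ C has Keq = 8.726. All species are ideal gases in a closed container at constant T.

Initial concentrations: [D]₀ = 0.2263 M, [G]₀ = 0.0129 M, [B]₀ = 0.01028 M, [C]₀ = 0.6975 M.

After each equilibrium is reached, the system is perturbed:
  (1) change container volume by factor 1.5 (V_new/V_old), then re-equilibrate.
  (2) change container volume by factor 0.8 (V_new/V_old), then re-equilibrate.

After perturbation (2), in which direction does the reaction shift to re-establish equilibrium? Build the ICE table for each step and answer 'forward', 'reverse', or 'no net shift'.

Direction: forward

Q₀ = 1.8017e+06 vs Keq = 8.726 ⇒ Q>K, reverse
Step 1:
                    D           G           B           C
  init         0.2263      0.0129     0.01028      0.6975
  Δ            0.2794      0.5589      0.2794     -0.2794
  eq           0.5057      0.5718      0.2897      0.4181
  solve Keq expr → x = -0.2794; check Q = 8.726
Then change container volume by factor 1.5 (V_new/V_old).
Step 2:
                    D           G           B           C
  init         0.3372      0.3812      0.1932      0.2787
  Δ            0.0596      0.1192      0.0596     -0.0596
  eq           0.3968      0.5004      0.2527      0.2191
  solve Keq expr → x = -0.0596; check Q = 8.726
Then change container volume by factor 0.8 (V_new/V_old).
Step 3:
                    D           G           B           C
  init          0.496      0.6255      0.3159      0.2739
  Δ          -0.04244    -0.08488    -0.04244     0.04244
  eq           0.4535      0.5406      0.2735      0.3163
  solve Keq expr → x = 0.04244; check Q = 8.726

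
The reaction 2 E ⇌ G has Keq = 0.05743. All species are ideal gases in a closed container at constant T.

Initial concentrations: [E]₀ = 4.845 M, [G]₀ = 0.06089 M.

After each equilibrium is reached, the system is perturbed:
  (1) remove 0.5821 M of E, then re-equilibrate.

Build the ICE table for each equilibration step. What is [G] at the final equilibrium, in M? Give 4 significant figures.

Q₀ = 0.002594 vs Keq = 0.05743 ⇒ Q<K, forward
Step 1:
                   E          G
  Initial      4.845    0.06089
  Change      -1.312      0.656
  Equil        3.533     0.7169
  solve Keq expr → x = 0.656; check Q = 0.05743
Then remove 0.5821 M of E.
Step 2:
                   E          G
  Initial      2.951     0.7169
  Change       0.254     -0.127
  Equil        3.205     0.5899
  solve Keq expr → x = -0.127; check Q = 0.05743

[G]_eq = 0.5899 M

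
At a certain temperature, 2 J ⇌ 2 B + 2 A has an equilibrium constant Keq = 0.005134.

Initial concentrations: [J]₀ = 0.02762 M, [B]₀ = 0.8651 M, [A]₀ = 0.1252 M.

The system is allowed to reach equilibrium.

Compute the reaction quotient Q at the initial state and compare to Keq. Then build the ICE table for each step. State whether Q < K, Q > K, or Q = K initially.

Q₀ = 15.38; Q > K (proceeds reverse)

Q₀ = 15.38 vs Keq = 0.005134 ⇒ Q>K, reverse
Step 1:
                   J          B          A
  Initial    0.02762     0.8651     0.1252
  Change      0.1119    -0.1119    -0.1119
  Equil       0.1395     0.7532    0.01328
  solve Keq expr → x = -0.05596; check Q = 0.005134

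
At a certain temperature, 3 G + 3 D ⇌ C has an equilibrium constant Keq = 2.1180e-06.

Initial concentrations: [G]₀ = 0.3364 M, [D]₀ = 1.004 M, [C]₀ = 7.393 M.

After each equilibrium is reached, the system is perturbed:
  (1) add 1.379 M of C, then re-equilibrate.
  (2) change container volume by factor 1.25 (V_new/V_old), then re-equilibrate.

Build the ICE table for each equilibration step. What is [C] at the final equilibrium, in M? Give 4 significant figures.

Q₀ = 191.9 vs Keq = 2.1180e-06 ⇒ Q>K, reverse
Step 1:
                    G           D           C
  Initial      0.3364       1.004       7.393
  Change        10.42       10.42      -3.472
  Equil         10.75       11.42       3.921
  solve Keq expr → x = -3.472; check Q = 2.1180e-06
Then add 1.379 M of C.
Step 2:
                    G           D           C
  Initial       10.75       11.42         5.3
  Change       0.5077      0.5077     -0.1692
  Equil         11.26       11.93       5.131
  solve Keq expr → x = -0.1692; check Q = 2.1180e-06
Then change container volume by factor 1.25 (V_new/V_old).
Step 3:
                    G           D           C
  Initial       9.008       9.542       4.105
  Change        1.633       1.633     -0.5442
  Equil         10.64       11.17        3.56
  solve Keq expr → x = -0.5442; check Q = 2.1180e-06

[C]_eq = 3.56 M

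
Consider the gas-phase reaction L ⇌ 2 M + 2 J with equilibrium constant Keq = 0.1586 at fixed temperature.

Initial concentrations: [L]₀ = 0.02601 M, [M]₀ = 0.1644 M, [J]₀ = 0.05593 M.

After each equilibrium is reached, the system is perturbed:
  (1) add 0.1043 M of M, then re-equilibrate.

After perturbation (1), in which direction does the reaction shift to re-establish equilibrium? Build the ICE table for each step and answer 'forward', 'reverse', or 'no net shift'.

Direction: reverse

Q₀ = 0.003251 vs Keq = 0.1586 ⇒ Q<K, forward
Step 1:
                   L          M          J
  Initial    0.02601     0.1644    0.05593
  Change    -0.02309    0.04619    0.04619
  Equil     0.002916     0.2106     0.1021
  solve Keq expr → x = 0.02309; check Q = 0.1586
Then add 0.1043 M of M.
Step 2:
                   L          M          J
  Initial   0.002916     0.3149     0.1021
  Change    0.002726  -0.005451  -0.005451
  Equil     0.005642     0.3094    0.09667
  solve Keq expr → x = -0.002726; check Q = 0.1586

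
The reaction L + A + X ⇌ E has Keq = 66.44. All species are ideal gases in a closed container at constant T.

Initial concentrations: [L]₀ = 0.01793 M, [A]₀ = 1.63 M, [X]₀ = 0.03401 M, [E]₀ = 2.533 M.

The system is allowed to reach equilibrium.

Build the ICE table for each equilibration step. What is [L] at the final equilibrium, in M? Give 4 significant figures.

[L]_eq = 0.1364 M

Q₀ = 2548 vs Keq = 66.44 ⇒ Q>K, reverse
Step 1:
                    L           A           X           E
  I           0.01793        1.63     0.03401       2.533
  C            0.1184      0.1184      0.1184     -0.1184
  E            0.1364       1.748      0.1524       2.415
  solve Keq expr → x = -0.1184; check Q = 66.44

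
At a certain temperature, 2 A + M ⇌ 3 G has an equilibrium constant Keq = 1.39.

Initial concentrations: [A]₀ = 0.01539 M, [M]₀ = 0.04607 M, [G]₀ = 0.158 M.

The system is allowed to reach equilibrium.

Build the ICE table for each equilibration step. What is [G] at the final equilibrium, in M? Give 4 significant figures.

[G]_eq = 0.0781 M

Q₀ = 361.5 vs Keq = 1.39 ⇒ Q>K, reverse
Step 1:
                  A         M         G
  init      0.01539   0.04607     0.158
  Δ         0.05327   0.02663   -0.0799
  eq        0.06866    0.0727    0.0781
  solve Keq expr → x = -0.02663; check Q = 1.39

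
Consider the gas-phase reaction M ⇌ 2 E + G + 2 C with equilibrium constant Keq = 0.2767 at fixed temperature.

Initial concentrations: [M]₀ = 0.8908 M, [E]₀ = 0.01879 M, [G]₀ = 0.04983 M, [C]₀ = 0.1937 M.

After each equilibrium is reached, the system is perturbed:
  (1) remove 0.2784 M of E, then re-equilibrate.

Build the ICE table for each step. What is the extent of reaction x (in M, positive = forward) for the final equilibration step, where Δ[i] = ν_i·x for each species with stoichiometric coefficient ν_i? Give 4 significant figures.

Q₀ = 7.4101e-07 vs Keq = 0.2767 ⇒ Q<K, forward
Step 1:
                   M          E          G          C
  init        0.8908    0.01879    0.04983     0.1937
  Δ          -0.3433     0.6865     0.3433     0.6865
  eq          0.5475     0.7053     0.3931     0.8802
  solve Keq expr → x = 0.3433; check Q = 0.2767
Then remove 0.2784 M of E.
Step 2:
                   M          E          G          C
  init        0.5475     0.4269     0.3931     0.8802
  Δ         -0.05968     0.1194    0.05968     0.1194
  eq          0.4879     0.5463     0.4528     0.9996
  solve Keq expr → x = 0.05968; check Q = 0.2767

x = 0.05968 M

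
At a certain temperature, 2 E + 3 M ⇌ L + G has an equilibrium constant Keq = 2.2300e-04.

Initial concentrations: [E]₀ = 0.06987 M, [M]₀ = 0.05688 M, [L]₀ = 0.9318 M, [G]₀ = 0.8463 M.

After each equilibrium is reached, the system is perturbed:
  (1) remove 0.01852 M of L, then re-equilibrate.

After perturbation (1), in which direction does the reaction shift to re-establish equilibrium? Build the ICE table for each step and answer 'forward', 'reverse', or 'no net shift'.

Direction: forward

Q₀ = 8.7778e+05 vs Keq = 2.2300e-04 ⇒ Q>K, reverse
Step 1:
                    E           M           L           G
  I           0.06987     0.05688      0.9318      0.8463
  C             1.575       2.362     -0.7873     -0.7873
  E             1.644       2.419      0.1445     0.05903
  solve Keq expr → x = -0.7873; check Q = 2.2300e-04
Then remove 0.01852 M of L.
Step 2:
                    E           M           L           G
  I             1.644       2.419       0.126     0.05903
  C         -0.009054    -0.01358    0.004527    0.004527
  E             1.635       2.405      0.1305     0.06356
  solve Keq expr → x = 0.004527; check Q = 2.2300e-04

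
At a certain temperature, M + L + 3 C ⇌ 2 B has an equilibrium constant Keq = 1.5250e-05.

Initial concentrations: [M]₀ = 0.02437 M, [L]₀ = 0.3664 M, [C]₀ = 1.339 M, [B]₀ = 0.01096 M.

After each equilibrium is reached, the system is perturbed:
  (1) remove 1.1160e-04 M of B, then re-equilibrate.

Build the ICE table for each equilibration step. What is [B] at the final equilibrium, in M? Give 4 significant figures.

[B]_eq = 6.4402e-04 M

Q₀ = 0.005604 vs Keq = 1.5250e-05 ⇒ Q>K, reverse
Step 1:
                    M           L           C           B
  init        0.02437      0.3664       1.339     0.01096
  Δ          0.005158    0.005158     0.01547    -0.01032
  eq          0.02953      0.3716       1.354  6.4479e-04
  solve Keq expr → x = -0.005158; check Q = 1.5250e-05
Then remove 1.1160e-04 M of B.
Step 2:
                    M           L           C           B
  init        0.02953      0.3716       1.354  5.3319e-04
  Δ       -5.5414e-05 -5.5414e-05 -1.6624e-04  1.1083e-04
  eq          0.02947      0.3715       1.354  6.4402e-04
  solve Keq expr → x = 5.5414e-05; check Q = 1.5250e-05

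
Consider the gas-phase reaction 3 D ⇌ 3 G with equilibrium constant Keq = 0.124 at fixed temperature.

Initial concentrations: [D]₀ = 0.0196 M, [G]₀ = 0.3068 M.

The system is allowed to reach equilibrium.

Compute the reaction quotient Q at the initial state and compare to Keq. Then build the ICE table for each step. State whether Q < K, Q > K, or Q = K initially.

Q₀ = 3835; Q > K (proceeds reverse)

Q₀ = 3835 vs Keq = 0.124 ⇒ Q>K, reverse
Step 1:
                    D           G
  Initial      0.0196      0.3068
  Change       0.1982     -0.1982
  Equil        0.2178      0.1086
  solve Keq expr → x = -0.06606; check Q = 0.124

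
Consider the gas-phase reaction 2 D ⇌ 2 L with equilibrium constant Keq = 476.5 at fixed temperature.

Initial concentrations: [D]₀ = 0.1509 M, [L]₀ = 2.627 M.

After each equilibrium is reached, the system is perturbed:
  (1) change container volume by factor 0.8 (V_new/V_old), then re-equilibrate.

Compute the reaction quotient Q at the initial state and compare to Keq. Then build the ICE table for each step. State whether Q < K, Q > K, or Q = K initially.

Q₀ = 303.1 vs Keq = 476.5 ⇒ Q<K, forward
Step 1:
                    D           L
  init         0.1509       2.627
  Δ          -0.02922     0.02922
  eq           0.1217       2.656
  solve Keq expr → x = 0.01461; check Q = 476.5
Then change container volume by factor 0.8 (V_new/V_old).
Step 2:
                    D           L
  init         0.1521        3.32
  Δ                 0           0
  eq           0.1521        3.32
  solve Keq expr → x = 0; check Q = 476.5

Q₀ = 303.1; Q < K (proceeds forward)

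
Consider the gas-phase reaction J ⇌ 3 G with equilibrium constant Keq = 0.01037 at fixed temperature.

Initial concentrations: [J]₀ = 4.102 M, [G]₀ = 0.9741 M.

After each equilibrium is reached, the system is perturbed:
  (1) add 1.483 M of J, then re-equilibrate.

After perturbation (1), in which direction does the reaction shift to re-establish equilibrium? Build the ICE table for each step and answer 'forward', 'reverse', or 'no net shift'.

Q₀ = 0.2253 vs Keq = 0.01037 ⇒ Q>K, reverse
Step 1:
                  J         G
  I           4.102    0.9741
  C          0.2064   -0.6193
  E           4.308    0.3548
  solve Keq expr → x = -0.2064; check Q = 0.01037
Then add 1.483 M of J.
Step 2:
                  J         G
  I           5.791    0.3548
  C        -0.01217    0.0365
  E           5.779    0.3913
  solve Keq expr → x = 0.01217; check Q = 0.01037

Direction: forward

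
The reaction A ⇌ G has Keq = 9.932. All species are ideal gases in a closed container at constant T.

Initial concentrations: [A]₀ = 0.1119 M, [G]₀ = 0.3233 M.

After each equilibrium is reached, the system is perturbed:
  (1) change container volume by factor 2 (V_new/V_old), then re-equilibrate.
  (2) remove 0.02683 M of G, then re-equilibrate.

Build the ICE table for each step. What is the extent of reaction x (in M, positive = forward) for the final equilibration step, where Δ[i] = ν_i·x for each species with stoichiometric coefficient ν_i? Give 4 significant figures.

x = 0.002454 M

Q₀ = 2.889 vs Keq = 9.932 ⇒ Q<K, forward
Step 1:
                  A         G
  I          0.1119    0.3233
  C        -0.07209   0.07209
  E         0.03981    0.3954
  solve Keq expr → x = 0.07209; check Q = 9.932
Then change container volume by factor 2 (V_new/V_old).
Step 2:
                  A         G
  I          0.0199    0.1977
  C               0         0
  E          0.0199    0.1977
  solve Keq expr → x = 0; check Q = 9.932
Then remove 0.02683 M of G.
Step 3:
                  A         G
  I          0.0199    0.1709
  C       -0.002454  0.002454
  E         0.01745    0.1733
  solve Keq expr → x = 0.002454; check Q = 9.932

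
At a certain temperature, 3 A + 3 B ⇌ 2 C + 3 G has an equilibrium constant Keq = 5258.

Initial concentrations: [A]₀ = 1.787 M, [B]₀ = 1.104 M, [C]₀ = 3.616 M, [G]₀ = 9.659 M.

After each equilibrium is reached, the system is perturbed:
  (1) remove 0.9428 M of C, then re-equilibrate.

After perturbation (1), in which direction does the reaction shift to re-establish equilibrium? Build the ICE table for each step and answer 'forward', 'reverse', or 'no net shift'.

Direction: forward

Q₀ = 1535 vs Keq = 5258 ⇒ Q<K, forward
Step 1:
                   A          B          C          G
  I            1.787      1.104      3.616      9.659
  C           -0.224     -0.224     0.1493      0.224
  E            1.563       0.88      3.765      9.883
  solve Keq expr → x = 0.07465; check Q = 5258
Then remove 0.9428 M of C.
Step 2:
                   A          B          C          G
  I            1.563       0.88      2.823      9.883
  C         -0.09085   -0.09085    0.06056    0.09085
  E            1.472     0.7892      2.883      9.974
  solve Keq expr → x = 0.03028; check Q = 5258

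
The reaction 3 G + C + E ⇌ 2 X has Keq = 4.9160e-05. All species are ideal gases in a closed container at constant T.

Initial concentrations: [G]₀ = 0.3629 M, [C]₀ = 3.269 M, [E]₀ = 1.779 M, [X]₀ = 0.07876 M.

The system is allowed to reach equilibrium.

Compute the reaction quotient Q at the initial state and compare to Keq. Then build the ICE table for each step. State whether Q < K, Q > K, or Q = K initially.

Q₀ = 0.02232; Q > K (proceeds reverse)

Q₀ = 0.02232 vs Keq = 4.9160e-05 ⇒ Q>K, reverse
Step 1:
                  G         C         E         X
  I          0.3629     3.269     1.779   0.07876
  C          0.1098   0.03659   0.03659  -0.07318
  E          0.4727     3.306     1.816  0.005582
  solve Keq expr → x = -0.03659; check Q = 4.9160e-05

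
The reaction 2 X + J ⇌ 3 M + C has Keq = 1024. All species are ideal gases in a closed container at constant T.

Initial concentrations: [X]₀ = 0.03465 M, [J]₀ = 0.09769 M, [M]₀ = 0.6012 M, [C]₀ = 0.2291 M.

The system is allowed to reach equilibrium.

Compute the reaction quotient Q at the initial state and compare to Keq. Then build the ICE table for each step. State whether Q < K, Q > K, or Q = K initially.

Q₀ = 424.4 vs Keq = 1024 ⇒ Q<K, forward
Step 1:
                  X         J         M         C
  I         0.03465   0.09769    0.6012    0.2291
  C        -0.01053 -0.005266    0.0158  0.005266
  E         0.02412   0.09242     0.617    0.2344
  solve Keq expr → x = 0.005266; check Q = 1024

Q₀ = 424.4; Q < K (proceeds forward)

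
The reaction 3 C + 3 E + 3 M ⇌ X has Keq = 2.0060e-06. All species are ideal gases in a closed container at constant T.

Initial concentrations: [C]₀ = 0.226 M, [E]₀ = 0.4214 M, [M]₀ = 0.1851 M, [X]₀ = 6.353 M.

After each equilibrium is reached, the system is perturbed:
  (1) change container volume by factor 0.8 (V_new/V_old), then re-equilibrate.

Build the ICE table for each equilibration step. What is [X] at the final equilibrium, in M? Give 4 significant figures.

[X]_eq = 6.299 M

Q₀ = 1.1597e+06 vs Keq = 2.0060e-06 ⇒ Q>K, reverse
Step 1:
                    C           E           M           X
  Initial       0.226      0.4214      0.1851       6.353
  Change        4.831       4.831       4.831       -1.61
  Equil         5.057       5.252       5.016       4.743
  solve Keq expr → x = -1.61; check Q = 2.0060e-06
Then change container volume by factor 0.8 (V_new/V_old).
Step 2:
                    C           E           M           X
  Initial       6.321       6.565        6.27       5.928
  Change       -1.113      -1.113      -1.113       0.371
  Equil         5.208       5.452       5.157       6.299
  solve Keq expr → x = 0.371; check Q = 2.0060e-06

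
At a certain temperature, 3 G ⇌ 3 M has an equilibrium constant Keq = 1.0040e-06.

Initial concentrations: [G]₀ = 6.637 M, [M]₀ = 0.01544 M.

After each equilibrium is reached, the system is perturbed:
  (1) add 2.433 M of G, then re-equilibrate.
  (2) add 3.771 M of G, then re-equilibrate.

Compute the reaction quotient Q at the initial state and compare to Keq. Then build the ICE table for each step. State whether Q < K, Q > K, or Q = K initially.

Q₀ = 1.2590e-08 vs Keq = 1.0040e-06 ⇒ Q<K, forward
Step 1:
                   G          M
  Initial      6.637    0.01544
  Change    -0.05051    0.05051
  Equil        6.586    0.06595
  solve Keq expr → x = 0.01684; check Q = 1.0040e-06
Then add 2.433 M of G.
Step 2:
                   G          M
  Initial      9.019    0.06595
  Change    -0.02412    0.02412
  Equil        8.995    0.09007
  solve Keq expr → x = 0.00804; check Q = 1.0040e-06
Then add 3.771 M of G.
Step 3:
                   G          M
  Initial      12.77    0.09007
  Change    -0.03739    0.03739
  Equil        12.73     0.1275
  solve Keq expr → x = 0.01246; check Q = 1.0040e-06

Q₀ = 1.2590e-08; Q < K (proceeds forward)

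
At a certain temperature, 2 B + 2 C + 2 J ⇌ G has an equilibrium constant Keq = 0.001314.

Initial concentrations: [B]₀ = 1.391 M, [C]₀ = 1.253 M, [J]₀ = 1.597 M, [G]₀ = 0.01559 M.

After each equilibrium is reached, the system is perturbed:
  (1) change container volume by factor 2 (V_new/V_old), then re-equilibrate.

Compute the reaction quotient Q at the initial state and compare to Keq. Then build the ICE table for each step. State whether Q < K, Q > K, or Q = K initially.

Q₀ = 0.002012 vs Keq = 0.001314 ⇒ Q>K, reverse
Step 1:
                  B         C         J         G
  Initial     1.391     1.253     1.597   0.01559
  Change   0.009937  0.009937  0.009937 -0.004968
  Equil       1.401     1.263     1.607   0.01062
  solve Keq expr → x = -0.004968; check Q = 0.001314
Then change container volume by factor 2 (V_new/V_old).
Step 2:
                  B         C         J         G
  Initial    0.7005    0.6315    0.8035  0.005311
  Change    0.01026   0.01026   0.01026  -0.00513
  Equil      0.7107    0.6417    0.8137 1.8099e-04
  solve Keq expr → x = -0.00513; check Q = 0.001314

Q₀ = 0.002012; Q > K (proceeds reverse)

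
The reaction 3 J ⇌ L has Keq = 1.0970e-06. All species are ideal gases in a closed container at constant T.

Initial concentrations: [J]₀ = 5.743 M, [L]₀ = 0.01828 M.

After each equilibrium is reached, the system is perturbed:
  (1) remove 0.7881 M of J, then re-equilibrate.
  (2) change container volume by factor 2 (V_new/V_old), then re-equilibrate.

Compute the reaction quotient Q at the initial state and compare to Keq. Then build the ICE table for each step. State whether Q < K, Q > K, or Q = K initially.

Q₀ = 9.6507e-05; Q > K (proceeds reverse)

Q₀ = 9.6507e-05 vs Keq = 1.0970e-06 ⇒ Q>K, reverse
Step 1:
                   J          L
  Initial      5.743    0.01828
  Change      0.0542   -0.01807
  Equil        5.797 2.1373e-04
  solve Keq expr → x = -0.01807; check Q = 1.0970e-06
Then remove 0.7881 M of J.
Step 2:
                   J          L
  Initial      5.009 2.1373e-04
  Change  2.2750e-04 -7.5834e-05
  Equil        5.009 1.3789e-04
  solve Keq expr → x = -7.5834e-05; check Q = 1.0970e-06
Then change container volume by factor 2 (V_new/V_old).
Step 3:
                   J          L
  Initial      2.505 6.8947e-05
  Change  1.5512e-04 -5.1707e-05
  Equil        2.505 1.7240e-05
  solve Keq expr → x = -5.1707e-05; check Q = 1.0970e-06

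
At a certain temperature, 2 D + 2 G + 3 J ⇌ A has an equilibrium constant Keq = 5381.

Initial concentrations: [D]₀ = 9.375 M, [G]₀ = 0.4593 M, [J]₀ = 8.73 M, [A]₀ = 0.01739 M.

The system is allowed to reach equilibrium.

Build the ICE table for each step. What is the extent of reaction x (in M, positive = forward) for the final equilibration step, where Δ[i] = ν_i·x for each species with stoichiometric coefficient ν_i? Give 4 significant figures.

x = 0.2296 M

Q₀ = 1.4097e-06 vs Keq = 5381 ⇒ Q<K, forward
Step 1:
                   D          G          J          A
  init         9.375     0.4593       8.73    0.01739
  Δ          -0.4593    -0.4593    -0.6889     0.2296
  eq           8.916 3.3328e-05      8.041      0.247
  solve Keq expr → x = 0.2296; check Q = 5381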